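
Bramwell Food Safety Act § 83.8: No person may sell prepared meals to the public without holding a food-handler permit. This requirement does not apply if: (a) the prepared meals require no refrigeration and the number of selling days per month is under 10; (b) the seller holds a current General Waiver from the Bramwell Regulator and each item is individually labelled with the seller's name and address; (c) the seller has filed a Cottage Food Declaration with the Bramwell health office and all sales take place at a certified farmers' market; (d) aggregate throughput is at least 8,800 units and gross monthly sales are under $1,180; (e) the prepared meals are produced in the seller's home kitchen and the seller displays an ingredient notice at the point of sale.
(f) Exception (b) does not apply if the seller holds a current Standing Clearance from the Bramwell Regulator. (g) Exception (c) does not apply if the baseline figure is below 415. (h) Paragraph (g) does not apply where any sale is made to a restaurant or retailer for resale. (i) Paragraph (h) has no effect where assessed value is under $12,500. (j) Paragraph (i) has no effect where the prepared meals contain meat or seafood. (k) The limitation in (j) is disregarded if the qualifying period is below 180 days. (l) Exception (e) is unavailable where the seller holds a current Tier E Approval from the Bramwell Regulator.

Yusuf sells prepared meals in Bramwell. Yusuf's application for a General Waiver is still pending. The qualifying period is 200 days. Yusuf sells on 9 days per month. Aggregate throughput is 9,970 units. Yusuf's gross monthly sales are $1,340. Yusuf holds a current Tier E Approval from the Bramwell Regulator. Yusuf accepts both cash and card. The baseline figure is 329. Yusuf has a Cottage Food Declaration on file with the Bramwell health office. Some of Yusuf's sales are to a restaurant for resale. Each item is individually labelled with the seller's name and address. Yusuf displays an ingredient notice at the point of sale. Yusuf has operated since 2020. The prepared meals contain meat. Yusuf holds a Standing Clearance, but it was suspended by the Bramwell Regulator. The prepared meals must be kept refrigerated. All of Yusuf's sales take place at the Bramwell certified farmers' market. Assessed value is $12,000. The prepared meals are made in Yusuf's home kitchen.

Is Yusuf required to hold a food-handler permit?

Exception (a) does not apply: the prepared meals require refrigeration.
Exception (b) requires that the seller holds a current General Waiver from the Bramwell Regulator; but there is no General Waiver in force, so (b) is unavailable.
All of (c)'s requirements are met (a Cottage Food Declaration is on file; all sales are at a certified farmers' market). Applying paragraphs (g)–(k): (g) would limit (c) — the baseline figure is 329, below the 415 limit — but (h) sets (g) aside: (h) operates against (g): some sales are to a restaurant for resale. (i) would limit (h) — assessed value is $12,000, under the $12,500 limit — but (j) sets (i) aside: (j) operates against (i): the prepared meals contain meat. (k), which would lift (j), does not operate here — the qualifying period is 200 days, not below 180 days. So (c) applies.
Exception (d) fails — gross monthly sales are $1,340, not under $1,180.
All of (e)'s requirements are met (the prepared meals are home-kitchen produced; an ingredient notice is displayed). But applying paragraph (l): (l) operates against (e): a current Tier E Approval is held. Exception (e) does not apply.

No — exception (c) applies; Yusuf is not required to hold a food-handler permit.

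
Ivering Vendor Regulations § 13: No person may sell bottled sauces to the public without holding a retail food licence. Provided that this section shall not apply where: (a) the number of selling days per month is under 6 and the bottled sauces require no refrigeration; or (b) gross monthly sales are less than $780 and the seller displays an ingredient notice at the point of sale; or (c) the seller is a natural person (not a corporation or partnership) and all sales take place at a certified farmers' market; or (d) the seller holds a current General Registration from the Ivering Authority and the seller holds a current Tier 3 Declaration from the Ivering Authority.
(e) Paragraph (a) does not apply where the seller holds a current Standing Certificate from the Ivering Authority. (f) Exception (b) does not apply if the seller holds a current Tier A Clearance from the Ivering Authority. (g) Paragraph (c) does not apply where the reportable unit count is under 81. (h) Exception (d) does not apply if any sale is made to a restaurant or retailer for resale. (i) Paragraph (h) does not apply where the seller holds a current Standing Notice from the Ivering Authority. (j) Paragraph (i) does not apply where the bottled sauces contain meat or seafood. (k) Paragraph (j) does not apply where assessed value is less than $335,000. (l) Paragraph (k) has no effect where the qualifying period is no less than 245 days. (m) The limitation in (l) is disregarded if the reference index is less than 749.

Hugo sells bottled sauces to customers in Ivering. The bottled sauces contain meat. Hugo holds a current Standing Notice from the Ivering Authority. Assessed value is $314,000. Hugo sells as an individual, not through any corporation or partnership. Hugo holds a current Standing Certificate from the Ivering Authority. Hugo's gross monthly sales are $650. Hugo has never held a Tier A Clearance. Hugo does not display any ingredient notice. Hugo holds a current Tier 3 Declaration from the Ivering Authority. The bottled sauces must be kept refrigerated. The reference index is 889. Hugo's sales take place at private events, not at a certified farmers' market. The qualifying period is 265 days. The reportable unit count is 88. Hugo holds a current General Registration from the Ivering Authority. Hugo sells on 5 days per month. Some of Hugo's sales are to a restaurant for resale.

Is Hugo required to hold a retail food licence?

Exception (a) requires that the bottled sauces require no refrigeration; but the bottled sauces require refrigeration, so (a) is unavailable.
Exception (b) fails — no ingredient notice is displayed.
Exception (c) fails — sales are at private events, not a certified farmers' market.
Exception (d)'s conditions are all satisfied: a current General Registration is held; a current Tier 3 Declaration is held. However, paragraphs (h)–(m) must be considered: (h) applies — some sales are to a restaurant for resale. (i) is triggered (a current Standing Notice is held), but is overridden by (j): (j) operates against (i): the bottled sauces contain meat. (k) would limit (j) — assessed value is $314,000, less than the $335,000 limit — but (l) sets (k) aside: (l) applies — the qualifying period is 265 days, meeting the 245 days threshold. (m) is inapplicable (the reference index is 889, not less than 749), so (l) stands. So (d) is unavailable.
No exception is made out. Hugo falls within the general rule.

Yes — Hugo must hold a retail food licence.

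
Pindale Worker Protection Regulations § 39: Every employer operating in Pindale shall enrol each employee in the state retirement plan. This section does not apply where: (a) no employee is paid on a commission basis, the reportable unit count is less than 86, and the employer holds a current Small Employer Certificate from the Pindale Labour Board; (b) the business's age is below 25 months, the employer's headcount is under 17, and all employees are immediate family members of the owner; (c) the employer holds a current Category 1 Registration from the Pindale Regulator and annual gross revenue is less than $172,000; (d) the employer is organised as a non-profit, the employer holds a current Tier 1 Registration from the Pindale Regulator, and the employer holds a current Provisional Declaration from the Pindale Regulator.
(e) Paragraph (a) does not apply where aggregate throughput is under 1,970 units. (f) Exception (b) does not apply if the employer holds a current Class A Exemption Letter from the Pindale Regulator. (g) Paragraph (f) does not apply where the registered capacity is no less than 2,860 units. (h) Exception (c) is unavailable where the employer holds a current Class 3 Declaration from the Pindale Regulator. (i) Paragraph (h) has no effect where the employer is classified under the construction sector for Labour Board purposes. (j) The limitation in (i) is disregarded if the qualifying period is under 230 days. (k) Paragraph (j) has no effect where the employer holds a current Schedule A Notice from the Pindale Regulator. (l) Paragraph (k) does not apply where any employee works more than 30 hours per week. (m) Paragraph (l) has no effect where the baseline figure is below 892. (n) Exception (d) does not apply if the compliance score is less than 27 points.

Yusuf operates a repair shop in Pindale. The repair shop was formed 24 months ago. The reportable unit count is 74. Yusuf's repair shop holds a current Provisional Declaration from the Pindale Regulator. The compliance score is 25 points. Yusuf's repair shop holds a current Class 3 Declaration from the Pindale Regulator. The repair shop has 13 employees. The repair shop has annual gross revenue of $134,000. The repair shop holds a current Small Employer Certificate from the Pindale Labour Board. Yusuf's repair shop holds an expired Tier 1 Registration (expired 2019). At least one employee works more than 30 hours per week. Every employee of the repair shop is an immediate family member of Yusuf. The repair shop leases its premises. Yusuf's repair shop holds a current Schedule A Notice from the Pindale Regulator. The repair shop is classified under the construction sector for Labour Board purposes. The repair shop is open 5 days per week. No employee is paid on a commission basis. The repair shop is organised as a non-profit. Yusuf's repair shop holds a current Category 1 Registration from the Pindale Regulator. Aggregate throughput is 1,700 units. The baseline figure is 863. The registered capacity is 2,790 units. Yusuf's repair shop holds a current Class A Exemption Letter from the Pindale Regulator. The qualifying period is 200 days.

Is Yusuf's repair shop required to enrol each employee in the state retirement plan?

No — exception (c) applies; Yusuf's repair shop is not required to enrol each employee in the state retirement plan.

Exception (a)'s conditions are all satisfied: no employee is paid on commission; the reportable unit count is 74, less than the 86 limit; a current Small Employer Certificate is held. However, paragraph (e) must be considered: (e) operates against (a): aggregate throughput is 1,700 units, under the 1,970 units limit. So (a) is unavailable.
Exception (b)'s conditions are all satisfied: the business's age is 24 months, below the 25 months limit; the employer's headcount is 13, under the 17 limit; every employee is an immediate family member. But: (f) operates — a current Class A Exemption Letter is held. (g), which would lift (f), does not operate here — the registered capacity is 2,790 units, short of 2,860 units. So (b) is unavailable.
All of (c)'s requirements are met (a current Category 1 Registration is held; annual gross revenue is $134,000, less than the $172,000 limit). Applying paragraphs (h)–(m): (h) is triggered (a current Class 3 Declaration is held), but is itself disapplied by (i): (i) is triggered — the repair shop is classified under the construction sector. (j) is engaged (the qualifying period is 200 days, under the 230 days limit), but yields to (k): (k) operates — a current Schedule A Notice is held. (l) operates (at least one employee exceeds 30 hours/week), but is itself disapplied by (m): (m) operates against (l): the baseline figure is 863, below the 892 limit. (c) remains available.
Exception (d) requires that the employer holds a current Tier 1 Registration from the Pindale Regulator; but there is no Tier 1 Registration in force, so (d) is unavailable.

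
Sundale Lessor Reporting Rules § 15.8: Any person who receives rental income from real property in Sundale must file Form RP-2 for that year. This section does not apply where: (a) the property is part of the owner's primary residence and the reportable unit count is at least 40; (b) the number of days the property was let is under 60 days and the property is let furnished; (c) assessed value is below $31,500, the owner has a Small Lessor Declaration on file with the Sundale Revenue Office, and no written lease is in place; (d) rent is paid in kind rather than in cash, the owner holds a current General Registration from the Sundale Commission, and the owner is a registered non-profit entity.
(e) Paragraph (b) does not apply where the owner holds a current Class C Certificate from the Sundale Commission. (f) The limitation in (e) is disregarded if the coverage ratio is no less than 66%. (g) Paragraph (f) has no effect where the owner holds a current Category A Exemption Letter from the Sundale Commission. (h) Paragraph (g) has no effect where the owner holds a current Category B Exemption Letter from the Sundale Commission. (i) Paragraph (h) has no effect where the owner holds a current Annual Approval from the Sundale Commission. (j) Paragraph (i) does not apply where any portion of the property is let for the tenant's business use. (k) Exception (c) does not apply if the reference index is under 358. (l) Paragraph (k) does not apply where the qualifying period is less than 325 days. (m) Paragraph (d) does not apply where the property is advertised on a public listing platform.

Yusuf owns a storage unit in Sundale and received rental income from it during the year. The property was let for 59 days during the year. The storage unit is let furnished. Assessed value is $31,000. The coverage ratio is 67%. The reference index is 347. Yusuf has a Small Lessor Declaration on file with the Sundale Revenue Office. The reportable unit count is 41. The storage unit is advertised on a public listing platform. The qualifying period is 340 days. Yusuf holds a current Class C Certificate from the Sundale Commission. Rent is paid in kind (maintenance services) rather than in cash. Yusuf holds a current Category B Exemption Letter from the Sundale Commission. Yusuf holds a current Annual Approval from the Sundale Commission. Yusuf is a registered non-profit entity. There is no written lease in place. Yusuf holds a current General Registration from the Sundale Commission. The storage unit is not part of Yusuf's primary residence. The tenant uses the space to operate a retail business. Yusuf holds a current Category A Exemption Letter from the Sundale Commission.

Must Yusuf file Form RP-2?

Exception (a) requires that the property is part of the owner's primary residence; but the storage unit is not part of the primary residence, so (a) is unavailable.
Exception (b) is satisfied on its face — the number of days the property was let is 59 days, under the 60 days limit; the property is let furnished. Applying paragraphs (e)–(j): (e) is triggered (a current Class C Certificate is held), but yields to (f): (f) operates against (e): the coverage ratio is 67%, meeting the 66% threshold. (g) would limit (f) — a current Category A Exemption Letter is held — but (h) sets (g) aside: (h) applies — a current Category B Exemption Letter is held. (i) would limit (h) — a current Annual Approval is held — but (j) sets (i) aside: (j) is triggered — the space is let for business use. So (b) applies.
Exception (c) is satisfied on its face — assessed value is $31,000, below the $31,500 limit; a Small Lessor Declaration is on file; there is no written lease. But: (k) operates against (c): the reference index is 347, under the 358 limit. (l) is not engaged (the qualifying period is 340 days, not less than 325 days), so (k) stands. Exception (c) does not apply.
Exception (d)'s conditions are all satisfied: rent is paid in kind; a current General Registration is held; Yusuf is a registered non-profit. However, paragraph (m) must be considered: (m) operates against (d): the property is publicly advertised. (d) is therefore removed.

No — exception (b) applies; Yusuf is not required to file Form RP-2.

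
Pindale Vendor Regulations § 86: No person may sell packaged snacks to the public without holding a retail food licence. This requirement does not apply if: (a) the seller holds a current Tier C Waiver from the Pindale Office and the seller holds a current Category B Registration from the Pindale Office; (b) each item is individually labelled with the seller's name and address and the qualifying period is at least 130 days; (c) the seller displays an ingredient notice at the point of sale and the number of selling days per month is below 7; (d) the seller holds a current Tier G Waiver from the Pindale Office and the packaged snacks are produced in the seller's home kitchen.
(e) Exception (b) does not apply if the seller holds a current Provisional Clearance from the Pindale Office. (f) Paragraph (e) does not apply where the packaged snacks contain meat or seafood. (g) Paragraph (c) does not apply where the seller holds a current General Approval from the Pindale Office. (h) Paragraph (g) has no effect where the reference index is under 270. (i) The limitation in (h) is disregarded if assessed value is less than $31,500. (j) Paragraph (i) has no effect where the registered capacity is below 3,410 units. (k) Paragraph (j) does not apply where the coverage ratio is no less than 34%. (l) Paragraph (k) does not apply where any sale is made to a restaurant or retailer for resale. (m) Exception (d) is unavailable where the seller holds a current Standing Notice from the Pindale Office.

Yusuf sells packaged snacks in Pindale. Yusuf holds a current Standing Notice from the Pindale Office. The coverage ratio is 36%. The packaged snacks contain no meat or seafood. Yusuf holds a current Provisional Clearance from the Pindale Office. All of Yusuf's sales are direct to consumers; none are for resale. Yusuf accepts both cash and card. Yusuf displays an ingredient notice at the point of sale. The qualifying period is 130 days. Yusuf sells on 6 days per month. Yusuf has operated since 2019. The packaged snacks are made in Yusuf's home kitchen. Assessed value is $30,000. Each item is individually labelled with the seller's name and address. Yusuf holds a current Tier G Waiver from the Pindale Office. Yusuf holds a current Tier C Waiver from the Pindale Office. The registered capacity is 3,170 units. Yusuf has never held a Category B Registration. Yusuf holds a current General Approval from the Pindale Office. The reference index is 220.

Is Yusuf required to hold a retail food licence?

Exception (a) fails — no current Category B Registration is held.
Exception (b): items are individually labelled; the qualifying period is 130 days, meeting the 130 days threshold — every condition holds. However, paragraphs (e)–(f) must be considered: (e) operates against (b): a current Provisional Clearance is held. (f) is not triggered (the packaged snacks contain no meat or seafood), so (e) stands. (b) is therefore removed.
Exception (c)'s conditions are all satisfied: an ingredient notice is displayed; the number of selling days per month is 6, below the 7 limit. Turning to paragraphs (g)–(l): (g) operates against (c): a current General Approval is held. (h) would limit (g) — the reference index is 220, under the 270 limit — but (i) sets (h) aside: (i) operates against (h): assessed value is $30,000, less than the $31,500 limit. (j) would limit (i) — the registered capacity is 3,170 units, below the 3,410 units limit — but (k) sets (j) aside: (k) is engaged — the coverage ratio is 36%, meeting the 34% threshold. (l) does not operate here (no sales are for resale), so (k) stands. So (c) is unavailable.
Exception (d) is satisfied on its face — a current Tier G Waiver is held; the packaged snacks are home-kitchen produced. However, paragraph (m) must be considered: (m) is engaged — a current Standing Notice is held. So (d) is unavailable.
No exception is made out. Yusuf falls within the general rule.

Yes — Yusuf must hold a retail food licence.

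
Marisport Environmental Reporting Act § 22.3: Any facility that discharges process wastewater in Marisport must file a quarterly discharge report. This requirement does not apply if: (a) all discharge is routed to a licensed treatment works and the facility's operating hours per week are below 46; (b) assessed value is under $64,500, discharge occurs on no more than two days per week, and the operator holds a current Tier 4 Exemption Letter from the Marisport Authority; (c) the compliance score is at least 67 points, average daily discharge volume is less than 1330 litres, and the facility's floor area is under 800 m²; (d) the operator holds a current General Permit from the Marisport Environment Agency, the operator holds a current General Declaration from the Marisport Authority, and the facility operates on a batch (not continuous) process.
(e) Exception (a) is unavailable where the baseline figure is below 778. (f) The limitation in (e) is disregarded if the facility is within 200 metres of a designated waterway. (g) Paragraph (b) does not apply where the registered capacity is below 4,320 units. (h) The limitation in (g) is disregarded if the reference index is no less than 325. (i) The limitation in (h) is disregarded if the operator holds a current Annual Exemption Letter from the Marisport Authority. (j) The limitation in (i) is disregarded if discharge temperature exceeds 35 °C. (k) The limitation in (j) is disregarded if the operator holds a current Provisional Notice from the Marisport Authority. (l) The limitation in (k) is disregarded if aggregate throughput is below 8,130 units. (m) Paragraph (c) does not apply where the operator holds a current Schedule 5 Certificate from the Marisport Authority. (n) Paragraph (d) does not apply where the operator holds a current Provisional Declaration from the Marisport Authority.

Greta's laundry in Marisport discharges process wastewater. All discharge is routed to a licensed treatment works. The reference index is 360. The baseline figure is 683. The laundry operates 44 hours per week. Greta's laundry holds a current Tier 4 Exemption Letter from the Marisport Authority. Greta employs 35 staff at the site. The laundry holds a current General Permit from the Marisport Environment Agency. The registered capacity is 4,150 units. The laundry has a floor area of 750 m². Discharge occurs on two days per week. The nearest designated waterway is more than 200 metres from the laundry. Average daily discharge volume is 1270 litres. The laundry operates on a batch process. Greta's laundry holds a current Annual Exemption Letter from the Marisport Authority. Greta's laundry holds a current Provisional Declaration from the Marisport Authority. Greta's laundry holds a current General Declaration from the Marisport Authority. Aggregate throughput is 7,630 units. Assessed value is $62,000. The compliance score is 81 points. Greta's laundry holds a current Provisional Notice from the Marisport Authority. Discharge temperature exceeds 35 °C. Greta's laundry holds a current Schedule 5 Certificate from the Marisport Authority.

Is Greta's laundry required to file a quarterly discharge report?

No — exception (b) applies; Greta's laundry is not required to file a quarterly discharge report.

Exception (a): discharge is routed to a licensed treatment works; the facility's operating hours per week are 44, below the 46 limit — every condition holds. Turning to paragraphs (e)–(f): (e) is engaged — the baseline figure is 683, below the 778 limit. (f), which would lift (e), is not triggered — the laundry is more than 200 m from any designated waterway. (a) is therefore removed.
Exception (b): assessed value is $62,000, under the $64,500 limit; discharge occurs on no more than two days per week; a current Tier 4 Exemption Letter is held — every condition holds. Applying paragraphs (g)–(l): (g) would limit (b) — the registered capacity is 4,150 units, below the 4,320 units limit — but (h) sets (g) aside: (h) operates against (g): the reference index is 360, meeting the 325 threshold. (i) would limit (h) — a current Annual Exemption Letter is held — but (j) sets (i) aside: (j) operates against (i): discharge temperature exceeds 35 °C. (k) would limit (j) — a current Provisional Notice is held — but (l) sets (k) aside: (l) operates against (k): aggregate throughput is 7,630 units, below the 8,130 units limit. So (b) applies.
Exception (c): the compliance score is 81 points, meeting the 67 points threshold; average daily discharge volume is 1270 litres, less than the 1330 litres limit; the facility's floor area is 750 m², under the 800 m² limit — every condition holds. Turning to paragraph (m): (m) operates against (c): a current Schedule 5 Certificate is held. Exception (c) does not apply.
Exception (d)'s conditions are all satisfied: a current General Permit is held; a current General Declaration is held; the facility operates on a batch process. But: (n) operates against (d): a current Provisional Declaration is held. (d) is therefore removed.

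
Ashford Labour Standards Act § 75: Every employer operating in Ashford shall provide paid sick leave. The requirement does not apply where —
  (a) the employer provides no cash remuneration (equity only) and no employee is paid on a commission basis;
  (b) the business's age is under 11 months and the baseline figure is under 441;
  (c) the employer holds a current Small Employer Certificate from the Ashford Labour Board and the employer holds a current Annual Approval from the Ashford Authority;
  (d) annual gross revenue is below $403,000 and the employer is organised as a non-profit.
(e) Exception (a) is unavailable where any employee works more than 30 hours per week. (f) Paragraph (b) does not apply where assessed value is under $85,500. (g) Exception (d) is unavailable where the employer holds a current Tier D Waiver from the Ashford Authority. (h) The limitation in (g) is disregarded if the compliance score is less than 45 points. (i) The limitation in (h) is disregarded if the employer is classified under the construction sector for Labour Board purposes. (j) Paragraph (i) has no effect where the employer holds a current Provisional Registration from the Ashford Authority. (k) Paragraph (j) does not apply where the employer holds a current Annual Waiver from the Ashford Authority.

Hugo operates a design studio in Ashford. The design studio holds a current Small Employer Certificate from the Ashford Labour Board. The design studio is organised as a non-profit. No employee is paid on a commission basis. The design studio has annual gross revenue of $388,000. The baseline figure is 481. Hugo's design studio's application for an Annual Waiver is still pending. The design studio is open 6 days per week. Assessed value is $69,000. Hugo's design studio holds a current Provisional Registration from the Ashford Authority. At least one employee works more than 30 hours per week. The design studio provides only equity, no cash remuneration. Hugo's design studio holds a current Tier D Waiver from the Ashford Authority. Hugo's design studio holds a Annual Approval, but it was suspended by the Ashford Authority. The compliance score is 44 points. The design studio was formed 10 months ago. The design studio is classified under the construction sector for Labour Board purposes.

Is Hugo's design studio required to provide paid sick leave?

No — exception (d) applies; Hugo's design studio is not required to provide paid sick leave.

Exception (a)'s conditions are all satisfied: remuneration is equity-only; no employee is paid on commission. However, paragraph (e) must be considered: (e) is triggered — at least one employee exceeds 30 hours/week. Exception (a) does not apply.
Exception (b) requires that the baseline figure is under 441; but the baseline figure is 481, not under 441, so (b) is unavailable.
Exception (c) requires that the employer holds a current Annual Approval from the Ashford Authority; but there is no Annual Approval in force, so (c) is unavailable.
Exception (d): annual gross revenue is $388,000, below the $403,000 limit; the employer is a non-profit — every condition holds. Under paragraphs (g)–(k): (g) would limit (d) — a current Tier D Waiver is held — but (h) sets (g) aside: (h) operates against (g): the compliance score is 44 points, less than the 45 points limit. (i) would limit (h) — the design studio is classified under the construction sector — but (j) sets (i) aside: (j) operates against (i): a current Provisional Registration is held. (k), which would lift (j), is not triggered — there is no Annual Waiver in force. So (d) applies.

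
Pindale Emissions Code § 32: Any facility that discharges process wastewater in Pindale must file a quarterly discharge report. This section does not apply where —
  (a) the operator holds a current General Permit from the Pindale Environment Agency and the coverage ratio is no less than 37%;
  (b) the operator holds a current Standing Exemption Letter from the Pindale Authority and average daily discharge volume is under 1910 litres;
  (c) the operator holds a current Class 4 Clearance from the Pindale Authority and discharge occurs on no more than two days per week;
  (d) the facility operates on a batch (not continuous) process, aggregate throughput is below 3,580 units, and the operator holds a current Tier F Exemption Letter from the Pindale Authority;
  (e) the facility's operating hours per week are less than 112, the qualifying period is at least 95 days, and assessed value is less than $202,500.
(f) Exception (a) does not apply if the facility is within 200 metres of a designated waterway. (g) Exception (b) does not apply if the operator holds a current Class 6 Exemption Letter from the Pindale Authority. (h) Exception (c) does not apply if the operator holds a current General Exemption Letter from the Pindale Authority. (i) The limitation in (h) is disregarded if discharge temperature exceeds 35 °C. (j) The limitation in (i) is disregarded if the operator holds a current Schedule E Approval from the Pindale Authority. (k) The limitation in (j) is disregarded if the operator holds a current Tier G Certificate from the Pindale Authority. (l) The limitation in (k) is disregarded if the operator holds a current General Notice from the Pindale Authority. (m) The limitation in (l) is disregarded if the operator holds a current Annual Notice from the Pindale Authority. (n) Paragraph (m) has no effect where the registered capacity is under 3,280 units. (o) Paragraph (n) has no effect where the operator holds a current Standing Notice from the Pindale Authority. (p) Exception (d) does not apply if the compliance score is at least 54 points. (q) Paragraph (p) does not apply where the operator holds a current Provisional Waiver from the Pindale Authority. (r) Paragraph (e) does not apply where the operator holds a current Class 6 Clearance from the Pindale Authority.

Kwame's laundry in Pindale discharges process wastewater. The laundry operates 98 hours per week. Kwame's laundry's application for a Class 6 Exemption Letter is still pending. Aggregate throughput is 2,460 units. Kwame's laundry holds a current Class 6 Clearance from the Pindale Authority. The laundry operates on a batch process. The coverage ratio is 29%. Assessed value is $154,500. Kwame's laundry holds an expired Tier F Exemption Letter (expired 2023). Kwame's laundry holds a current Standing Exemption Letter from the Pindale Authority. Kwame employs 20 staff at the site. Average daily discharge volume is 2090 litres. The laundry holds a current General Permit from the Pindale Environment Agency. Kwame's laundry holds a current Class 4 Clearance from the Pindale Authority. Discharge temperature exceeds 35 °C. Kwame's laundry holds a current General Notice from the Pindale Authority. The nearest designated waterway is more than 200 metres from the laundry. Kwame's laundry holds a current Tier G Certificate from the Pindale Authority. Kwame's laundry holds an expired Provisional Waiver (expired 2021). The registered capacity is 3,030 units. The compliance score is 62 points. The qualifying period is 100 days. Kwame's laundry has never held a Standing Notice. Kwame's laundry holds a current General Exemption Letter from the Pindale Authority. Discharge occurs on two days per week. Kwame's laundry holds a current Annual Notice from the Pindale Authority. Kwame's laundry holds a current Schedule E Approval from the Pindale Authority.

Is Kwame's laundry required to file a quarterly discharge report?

Yes — Kwame's laundry must file a quarterly discharge report.

Exception (a) fails — the coverage ratio is 29%, short of 37%.
Exception (b) fails — average daily discharge volume is 2090 litres, not under 1910 litres.
All of (c)'s requirements are met (a current Class 4 Clearance is held; discharge occurs on no more than two days per week). However, paragraphs (h)–(o) must be considered: (h) operates against (c): a current General Exemption Letter is held. (i) would limit (h) — discharge temperature exceeds 35 °C — but (j) sets (i) aside: (j) operates against (i): a current Schedule E Approval is held. (k) would limit (j) — a current Tier G Certificate is held — but (l) sets (k) aside: (l) operates against (k): a current General Notice is held. (m) is engaged (a current Annual Notice is held), but is overridden by (n): (n) is triggered — the registered capacity is 3,030 units, under the 3,280 units limit. (o) does not operate here (there is no Standing Notice in force), so (n) stands. So (c) is unavailable.
Exception (d) does not apply: there is no Tier F Exemption Letter in force.
Exception (e)'s conditions are all satisfied: the facility's operating hours per week are 98, less than the 112 limit; the qualifying period is 100 days, meeting the 95 days threshold; assessed value is $154,500, less than the $202,500 limit. However, paragraph (r) must be considered: (r) is triggered — a current Class 6 Clearance is held. So (e) is unavailable.
None of the exceptions is available; § 32 applies in full.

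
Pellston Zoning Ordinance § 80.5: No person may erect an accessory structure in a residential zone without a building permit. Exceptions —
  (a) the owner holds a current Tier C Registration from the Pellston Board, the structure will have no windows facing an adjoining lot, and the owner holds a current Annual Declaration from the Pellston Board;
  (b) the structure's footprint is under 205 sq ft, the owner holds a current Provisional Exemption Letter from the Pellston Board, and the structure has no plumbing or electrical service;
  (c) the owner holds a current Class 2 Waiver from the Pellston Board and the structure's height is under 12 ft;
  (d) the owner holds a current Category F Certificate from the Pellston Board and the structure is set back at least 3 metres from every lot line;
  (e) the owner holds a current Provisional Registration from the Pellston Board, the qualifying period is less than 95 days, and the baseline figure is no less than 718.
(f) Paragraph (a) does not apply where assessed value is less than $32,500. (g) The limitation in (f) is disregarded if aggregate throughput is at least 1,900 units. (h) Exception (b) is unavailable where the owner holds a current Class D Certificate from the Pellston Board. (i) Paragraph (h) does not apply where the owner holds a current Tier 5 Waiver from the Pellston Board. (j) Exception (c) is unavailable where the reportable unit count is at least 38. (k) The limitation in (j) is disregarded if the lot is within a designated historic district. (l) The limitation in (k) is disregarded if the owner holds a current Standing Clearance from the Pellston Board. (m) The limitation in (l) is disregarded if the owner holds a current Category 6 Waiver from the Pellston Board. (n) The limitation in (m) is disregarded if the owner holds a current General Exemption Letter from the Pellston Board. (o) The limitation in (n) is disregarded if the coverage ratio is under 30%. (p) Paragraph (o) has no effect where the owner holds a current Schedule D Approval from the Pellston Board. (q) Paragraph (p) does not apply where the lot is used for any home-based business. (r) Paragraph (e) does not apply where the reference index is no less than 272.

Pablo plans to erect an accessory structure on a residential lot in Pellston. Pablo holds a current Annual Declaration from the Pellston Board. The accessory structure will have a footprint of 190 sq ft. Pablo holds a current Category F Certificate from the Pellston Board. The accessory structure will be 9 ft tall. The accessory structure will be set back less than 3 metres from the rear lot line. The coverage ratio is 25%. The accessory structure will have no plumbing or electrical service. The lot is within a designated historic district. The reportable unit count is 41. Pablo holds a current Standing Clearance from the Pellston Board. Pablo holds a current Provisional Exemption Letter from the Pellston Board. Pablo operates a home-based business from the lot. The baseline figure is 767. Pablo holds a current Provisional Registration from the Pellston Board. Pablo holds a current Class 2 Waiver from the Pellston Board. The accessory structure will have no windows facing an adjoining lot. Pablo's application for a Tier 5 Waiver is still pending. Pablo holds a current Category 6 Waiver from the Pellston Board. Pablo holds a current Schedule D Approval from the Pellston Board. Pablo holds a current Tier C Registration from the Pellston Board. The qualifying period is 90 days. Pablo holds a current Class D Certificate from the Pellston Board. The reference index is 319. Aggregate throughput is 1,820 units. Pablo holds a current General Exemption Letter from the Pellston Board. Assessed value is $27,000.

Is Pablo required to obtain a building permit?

No — exception (c) applies; Pablo does not need a building permit.

Exception (a)'s conditions are all satisfied: a current Tier C Registration is held; no windows face an adjoining lot; a current Annual Declaration is held. But applying paragraphs (f)–(g): (f) operates against (a): assessed value is $27,000, less than the $32,500 limit. (g) is not triggered (aggregate throughput is 1,820 units, short of 1,900 units), so (f) stands. (a) is therefore removed.
Exception (b): the structure's footprint is 190 sq ft, under the 205 sq ft limit; a current Provisional Exemption Letter is held; there is no plumbing or electrical service — every condition holds. But: (h) operates against (b): a current Class D Certificate is held. (i) does not operate here (the Tier 5 Waiver is not current), so (h) stands. So (b) is unavailable.
Exception (c)'s conditions are all satisfied: a current Class 2 Waiver is held; the structure's height is 9 ft, under the 12 ft limit. Considering the limiting provisions: (j) would limit (c) — the reportable unit count is 41, meeting the 38 threshold — but (k) sets (j) aside: (k) is engaged — the lot is in a historic district. (l) would limit (k) — a current Standing Clearance is held — but (m) sets (l) aside: (m) operates against (l): a current Category 6 Waiver is held. (n) is engaged (a current General Exemption Letter is held), but is overridden by (o): (o) operates against (n): the coverage ratio is 25%, under the 30% limit. (p) would limit (o) — a current Schedule D Approval is held — but (q) sets (p) aside: (q) operates against (p): a home-based business operates on the lot. Exception (c) stands.
Exception (d) fails — the rear setback is under 3 m.
Exception (e): a current Provisional Registration is held; the qualifying period is 90 days, less than the 95 days limit; the baseline figure is 767, meeting the 718 threshold — every condition holds. But applying paragraph (r): (r) operates against (e): the reference index is 319, meeting the 272 threshold. Exception (e) does not apply.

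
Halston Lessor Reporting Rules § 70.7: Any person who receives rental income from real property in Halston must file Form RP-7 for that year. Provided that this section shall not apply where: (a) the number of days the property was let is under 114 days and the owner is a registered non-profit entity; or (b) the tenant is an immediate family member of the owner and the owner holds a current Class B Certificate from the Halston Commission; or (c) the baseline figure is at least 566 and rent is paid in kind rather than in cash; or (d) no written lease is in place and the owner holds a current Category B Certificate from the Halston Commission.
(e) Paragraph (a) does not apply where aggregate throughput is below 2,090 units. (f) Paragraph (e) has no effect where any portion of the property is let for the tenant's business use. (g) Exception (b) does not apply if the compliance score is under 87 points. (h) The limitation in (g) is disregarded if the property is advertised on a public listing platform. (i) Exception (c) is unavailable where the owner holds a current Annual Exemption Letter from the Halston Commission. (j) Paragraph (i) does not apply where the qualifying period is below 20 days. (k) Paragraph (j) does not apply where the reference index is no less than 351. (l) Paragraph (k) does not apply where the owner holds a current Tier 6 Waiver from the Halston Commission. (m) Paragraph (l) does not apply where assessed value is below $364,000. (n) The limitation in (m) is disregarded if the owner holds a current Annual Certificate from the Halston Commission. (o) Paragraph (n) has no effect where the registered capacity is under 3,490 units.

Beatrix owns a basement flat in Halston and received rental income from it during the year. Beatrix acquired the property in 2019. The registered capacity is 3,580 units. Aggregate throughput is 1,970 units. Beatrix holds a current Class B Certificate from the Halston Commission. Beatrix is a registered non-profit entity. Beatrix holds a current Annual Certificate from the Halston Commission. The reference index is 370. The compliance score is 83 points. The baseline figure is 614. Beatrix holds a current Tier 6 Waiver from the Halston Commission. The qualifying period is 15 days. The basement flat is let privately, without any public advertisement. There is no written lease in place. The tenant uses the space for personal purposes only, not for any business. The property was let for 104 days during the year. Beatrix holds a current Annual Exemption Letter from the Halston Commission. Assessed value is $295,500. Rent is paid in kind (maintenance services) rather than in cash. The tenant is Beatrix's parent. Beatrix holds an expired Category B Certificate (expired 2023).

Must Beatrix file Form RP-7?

No — exception (c) applies; Beatrix is not required to file Form RP-7.

All of (a)'s requirements are met (the number of days the property was let is 104 days, under the 114 days limit; Beatrix is a registered non-profit). Turning to paragraphs (e)–(f): (e) is triggered — aggregate throughput is 1,970 units, below the 2,090 units limit. (f), which would lift (e), does not operate here — the space is used for personal purposes only. (a) is therefore removed.
Exception (b) is satisfied on its face — the tenant is an immediate family member; a current Class B Certificate is held. However, paragraphs (g)–(h) must be considered: (g) operates — the compliance score is 83 points, under the 87 points limit. (h), which would lift (g), does not operate here — the property is let privately without advertisement. (b) is therefore removed.
Exception (c): the baseline figure is 614, meeting the 566 threshold; rent is paid in kind — every condition holds. Under paragraphs (i)–(o): (i) applies (a current Annual Exemption Letter is held), but is set aside by (j): (j) is engaged — the qualifying period is 15 days, below the 20 days limit. (k) would limit (j) — the reference index is 370, meeting the 351 threshold — but (l) sets (k) aside: (l) operates against (k): a current Tier 6 Waiver is held. (m) is engaged (assessed value is $295,500, below the $364,000 limit), but is overridden by (n): (n) operates against (m): a current Annual Certificate is held. (o), which would lift (n), is not triggered — the registered capacity is 3,580 units, not under 3,490 units. Exception (c) stands.
Exception (d) fails — there is no Category B Certificate in force.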